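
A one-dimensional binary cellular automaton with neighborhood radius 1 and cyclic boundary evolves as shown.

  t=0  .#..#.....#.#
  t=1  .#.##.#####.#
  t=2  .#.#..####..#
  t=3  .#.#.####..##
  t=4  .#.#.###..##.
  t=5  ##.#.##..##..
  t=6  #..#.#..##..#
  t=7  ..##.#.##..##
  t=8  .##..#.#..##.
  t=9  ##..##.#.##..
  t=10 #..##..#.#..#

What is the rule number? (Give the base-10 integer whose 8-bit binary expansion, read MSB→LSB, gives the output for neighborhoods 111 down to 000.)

  nb ###: next=#  (t=1,i=7, bit7=1)
  nb ##.: next=.  (t=1,i=4, bit6=0)
  nb #.#: next=.  (t=0,i=0, bit5=0)
  nb #..: next=.  (t=0,i=2, bit4=0)
  nb .##: next=#  (t=1,i=3, bit3=1)
  nb .#.: next=#  (t=0,i=1, bit2=1)
  nb ..#: next=#  (t=0,i=3, bit1=1)
  nb ...: next=#  (t=0,i=6, bit0=1)
  bits 10001111 = 143

143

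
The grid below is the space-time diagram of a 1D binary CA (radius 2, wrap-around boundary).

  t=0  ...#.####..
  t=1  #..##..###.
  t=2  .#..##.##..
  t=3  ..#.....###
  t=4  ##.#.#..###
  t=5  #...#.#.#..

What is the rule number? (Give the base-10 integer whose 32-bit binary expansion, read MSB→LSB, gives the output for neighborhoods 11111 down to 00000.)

  [31] ##### => .  t=4,i=10
  [30] ####. => #  t=0,i=7
  [29] ###.# => .  t=1,i=9
  [28] ###.. => #  t=0,i=8
  [27] ##.## => .  t=2,i=6
  [26] ##.#. => .  t=1,i=10
  [25] ##..# => #  t=1,i=5
  [24] ##... => #  t=0,i=9
  [23] #.### => .  t=0,i=5
  [22] #.##. => .  t=2,i=7
  [21] #.#.# => .  t=4,i=3
  [20] #.#.. => .  t=1,i=0
  [19] #..## => .  t=1,i=2
  [18] #..#. => #  t=3,i=1
  [17] #...# => #  t=2,i=10
  [16] #.... => .  t=0,i=10
  [15] .#### => .  t=0,i=6
  [14] .###. => #  t=1,i=8
  [13] .##.# => .  t=2,i=5
  [12] .##.. => #  t=1,i=4
  [11] .#.## => #  t=0,i=4
  [10] .#.#. => #  t=4,i=4
  [9] .#..# => #  t=1,i=1
  [8] .#... => #  t=3,i=3
  [7] ..### => #  t=1,i=7
  [6] ..##. => .  t=1,i=3
  [5] ..#.# => #  t=0,i=3
  [4] ..#.. => .  t=2,i=1
  [3] ...## => .  t=3,i=7
  [2] ...#. => .  t=0,i=2
  [1] ....# => .  t=0,i=1
  [0] ..... => #  t=0,i=0
  bits 01010011000001100101111110100001 = 1392926625

1392926625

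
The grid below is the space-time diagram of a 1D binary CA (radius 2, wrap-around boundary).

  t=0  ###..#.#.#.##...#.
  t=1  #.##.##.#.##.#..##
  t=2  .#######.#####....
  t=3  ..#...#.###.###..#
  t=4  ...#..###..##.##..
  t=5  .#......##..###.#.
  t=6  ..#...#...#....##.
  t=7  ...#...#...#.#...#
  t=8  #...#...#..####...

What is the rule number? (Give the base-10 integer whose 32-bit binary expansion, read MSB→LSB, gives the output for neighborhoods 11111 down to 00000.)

  ##### -> .   bit 31 = 0  t=2,i=3
  ####. -> #   bit 30 = 1  t=2,i=6
  ###.# -> .   bit 29 = 0  t=1,i=0
  ###.. -> #   bit 28 = 1  t=0,i=2
  ##.## -> #   bit 27 = 1  t=1,i=1
  ##.#. -> #   bit 26 = 1  t=1,i=7
  ##..# -> #   bit 25 = 1  t=0,i=3
  ##... -> #   bit 24 = 1  t=0,i=13
  #.### -> #   bit 23 = 1  t=0,i=0
  #.##. -> #   bit 22 = 1  t=0,i=11
  #.#.# -> .   bit 21 = 0  t=0,i=7
  #.#.. -> #   bit 20 = 1  t=1,i=13
  #..## -> .   bit 19 = 0  t=1,i=15
  #..#. -> .   bit 18 = 0  t=0,i=4
  #...# -> .   bit 17 = 0  t=0,i=14
  #.... -> .   bit 16 = 0  t=2,i=15
  .#### -> #   bit 15 = 1  t=2,i=2
  .###. -> .   bit 14 = 0  t=0,i=1
  .##.# -> #   bit 13 = 1  t=1,i=3
  .##.. -> .   bit 12 = 0  t=0,i=12
  .#.## -> #   bit 11 = 1  t=0,i=10
  .#.#. -> #   bit 10 = 1  t=0,i=6
  .#..# -> .   bit 9 = 0  t=1,i=14
  .#... -> #   bit 8 = 1  t=3,i=3
  ..### -> .   bit 7 = 0  t=1,i=16
  ..##. -> .   bit 6 = 0  t=4,i=11
  ..#.# -> #   bit 5 = 1  t=0,i=5
  ..#.. -> .   bit 4 = 0  t=3,i=2
  ...## -> .   bit 3 = 0  t=2,i=0
  ...#. -> .   bit 2 = 0  t=0,i=15
  ....# -> #   bit 1 = 1  t=2,i=17
  ..... -> .   bit 0 = 0  t=2,i=16
  bits 01011111110100001010110100100010 = 1607511330

1607511330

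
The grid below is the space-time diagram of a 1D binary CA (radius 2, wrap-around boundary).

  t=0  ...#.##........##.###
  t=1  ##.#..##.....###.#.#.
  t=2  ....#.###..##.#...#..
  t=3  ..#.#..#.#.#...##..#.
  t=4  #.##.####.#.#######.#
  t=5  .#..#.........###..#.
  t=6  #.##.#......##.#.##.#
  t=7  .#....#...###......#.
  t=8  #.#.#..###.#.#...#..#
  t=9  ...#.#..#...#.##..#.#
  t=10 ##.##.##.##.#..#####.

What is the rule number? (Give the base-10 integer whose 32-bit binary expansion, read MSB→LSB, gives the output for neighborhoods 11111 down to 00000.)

  [31] ##### => #  t=4,i=14
  [30] ####. => .  t=4,i=7
  [29] ###.# => .  t=1,i=15
  [28] ###.. => .  t=0,i=20
  [27] ##.## => #  t=0,i=17
  [26] ##.#. => .  t=1,i=2
  [25] ##..# => #  t=2,i=9
  [24] ##... => #  t=0,i=0
  [23] #.### => .  t=0,i=18
  [22] #.##. => .  t=0,i=5
  [21] #.#.# => .  t=1,i=17
  [20] #.#.. => .  t=1,i=3
  [19] #..## => .  t=1,i=5
  [18] #..#. => #  t=3,i=6
  [17] #...# => #  t=0,i=1
  [16] #.... => .  t=0,i=8
  [15] .#### => .  t=4,i=6
  [14] .###. => #  t=0,i=19
  [13] .##.# => .  t=0,i=16
  [12] .##.. => #  t=0,i=6
  [11] .#.## => .  t=0,i=4
  [10] .#.#. => #  t=1,i=18
  [9] .#..# => #  t=1,i=4
  [8] .#... => #  t=2,i=15
  [7] ..### => .  t=1,i=13
  [6] ..##. => #  t=0,i=15
  [5] ..#.# => #  t=0,i=3
  [4] ..#.. => .  t=2,i=18
  [3] ...## => #  t=0,i=14
  [2] ...#. => .  t=0,i=2
  [1] ....# => #  t=0,i=13
  [0] ..... => .  t=0,i=9
  bits 10001011000001100101011101101010 = 2332448618

2332448618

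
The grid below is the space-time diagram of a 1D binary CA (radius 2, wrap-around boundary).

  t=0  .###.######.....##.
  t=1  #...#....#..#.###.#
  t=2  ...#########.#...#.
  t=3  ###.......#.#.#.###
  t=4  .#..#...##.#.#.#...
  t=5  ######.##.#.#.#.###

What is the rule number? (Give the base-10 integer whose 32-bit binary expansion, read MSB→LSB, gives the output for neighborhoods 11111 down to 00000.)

1309478750

  #####|.  b31=0 t=0,i=7
  ####.|#  b30=1 t=0,i=9
  ###.#|.  b29=0 t=0,i=3
  ###..|.  b28=0 t=0,i=10
  ##.##|#  b27=1 t=0,i=4
  ##.#.|#  b26=1 t=2,i=12
  ##..#|#  b25=1 t=0,i=18
  ##...|.  b24=0 t=0,i=11
  #.###|.  b23=0 t=0,i=5
  #.##.|.  b22=0 t=1,i=18
  #.#.#|.  b21=0 t=3,i=12
  #.#..|.  b20=0 t=2,i=13
  #..##|#  b19=1 t=0,i=0
  #..#.|#  b18=1 t=1,i=11
  #...#|.  b17=0 t=1,i=2
  #....|#  b16=1 t=0,i=12
  .####|.  b15=0 t=0,i=6
  .###.|.  b14=0 t=0,i=2
  .##.#|.  b13=0 t=4,i=9
  .##..|.  b12=0 t=0,i=17
  .#.##|#  b11=1 t=1,i=13
  .#.#.|#  b10=1 t=3,i=11
  .#..#|#  b9=1 t=1,i=10
  .#...|#  b8=1 t=1,i=5
  ..###|.  b7=0 t=0,i=1
  ..##.|#  b6=1 t=0,i=16
  ..#.#|.  b5=0 t=1,i=12
  ..#..|#  b4=1 t=1,i=4
  ...##|#  b3=1 t=0,i=15
  ...#.|#  b2=1 t=1,i=3
  ....#|#  b1=1 t=0,i=14
  .....|.  b0=0 t=0,i=13
  bits 01001110000011010000111101011110 = 1309478750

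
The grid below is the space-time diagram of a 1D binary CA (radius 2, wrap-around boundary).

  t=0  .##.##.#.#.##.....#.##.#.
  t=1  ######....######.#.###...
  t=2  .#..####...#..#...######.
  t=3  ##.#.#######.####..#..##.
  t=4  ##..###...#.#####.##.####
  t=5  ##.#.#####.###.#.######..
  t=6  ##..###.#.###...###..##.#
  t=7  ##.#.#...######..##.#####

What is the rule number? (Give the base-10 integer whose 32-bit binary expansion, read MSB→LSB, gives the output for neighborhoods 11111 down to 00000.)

1506802005

  #####|.  b31=0 t=1,i=2
  ####.|#  b30=1 t=1,i=4
  ###.#|.  b29=0 t=1,i=15
  ###..|#  b28=1 t=1,i=5
  ##.##|#  b27=1 t=0,i=3
  ##.#.|.  b26=0 t=0,i=6
  ##..#|.  b25=0 t=2,i=24
  ##...|#  b24=1 t=0,i=13
  #.###|#  b23=1 t=1,i=19
  #.##.|#  b22=1 t=0,i=4
  #.#.#|.  b21=0 t=0,i=7
  #.#..|.  b20=0 t=0,i=23
  #..##|#  b19=1 t=0,i=0
  #..#.|#  b18=1 t=2,i=0
  #...#|#  b17=1 t=1,i=23
  #....|#  b16=1 t=0,i=14
  .####|#  b15=1 t=1,i=1
  .###.|#  b14=1 t=1,i=20
  .##.#|#  b13=1 t=0,i=2
  .##..|#  b12=1 t=0,i=12
  .#.##|#  b11=1 t=0,i=10
  .#.#.|.  b10=0 t=0,i=8
  .#..#|.  b9=0 t=0,i=24
  .#...|#  b8=1 t=2,i=15
  ..###|.  b7=0 t=1,i=0
  ..##.|#  b6=1 t=0,i=1
  ..#.#|.  b5=0 t=0,i=18
  ..#..|#  b4=1 t=2,i=1
  ...##|.  b3=0 t=1,i=9
  ...#.|#  b2=1 t=0,i=17
  ....#|.  b1=0 t=0,i=16
  .....|#  b0=1 t=0,i=15
  bits 01011001110011111111100101010101 = 1506802005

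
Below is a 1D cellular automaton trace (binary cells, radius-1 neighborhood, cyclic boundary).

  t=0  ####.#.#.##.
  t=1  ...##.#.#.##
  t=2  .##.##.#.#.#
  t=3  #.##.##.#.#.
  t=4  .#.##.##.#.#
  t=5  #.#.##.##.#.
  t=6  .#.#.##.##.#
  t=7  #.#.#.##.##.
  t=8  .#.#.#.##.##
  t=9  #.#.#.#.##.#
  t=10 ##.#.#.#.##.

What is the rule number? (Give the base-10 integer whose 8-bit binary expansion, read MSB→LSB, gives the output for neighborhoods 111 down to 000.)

  nb ###: next=.  (t=0,i=1, bit7=0)
  nb ##.: next=#  (t=0,i=3, bit6=1)
  nb #.#: next=#  (t=0,i=4, bit5=1)
  nb #..: next=.  (t=1,i=0, bit4=0)
  nb .##: next=.  (t=0,i=0, bit3=0)
  nb .#.: next=.  (t=0,i=5, bit2=0)
  nb ..#: next=#  (t=1,i=2, bit1=1)
  nb ...: next=#  (t=1,i=1, bit0=1)
  bits 01100011 = 99

99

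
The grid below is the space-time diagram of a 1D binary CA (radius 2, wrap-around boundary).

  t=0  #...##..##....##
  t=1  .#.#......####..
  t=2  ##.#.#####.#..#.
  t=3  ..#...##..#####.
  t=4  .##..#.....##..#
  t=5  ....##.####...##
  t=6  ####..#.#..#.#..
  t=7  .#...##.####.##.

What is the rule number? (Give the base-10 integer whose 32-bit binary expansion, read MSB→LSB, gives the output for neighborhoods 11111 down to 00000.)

2366997055

  #####|#  b31=1 t=2,i=7
  ####.|.  b30=0 t=1,i=12
  ###.#|.  b29=0 t=2,i=9
  ###..|.  b28=0 t=0,i=0
  ##.##|#  b27=1 t=5,i=6
  ##.#.|#  b26=1 t=2,i=2
  ##..#|.  b25=0 t=0,i=6
  ##...|#  b24=1 t=0,i=1
  #.###|.  b23=0 t=2,i=5
  #.##.|.  b22=0 t=2,i=0
  #.#.#|.  b21=0 t=2,i=3
  #.#..|#  b20=1 t=1,i=3
  #..##|.  b19=0 t=0,i=7
  #..#.|#  b18=1 t=2,i=13
  #...#|.  b17=0 t=0,i=2
  #....|#  b16=1 t=0,i=11
  .####|#  b15=1 t=1,i=11
  .###.|.  b14=0 t=0,i=15
  .##.#|.  b13=0 t=2,i=1
  .##..|.  b12=0 t=0,i=5
  .#.##|.  b11=0 t=2,i=4
  .#.#.|.  b10=0 t=1,i=2
  .#..#|#  b9=1 t=2,i=12
  .#...|.  b8=0 t=1,i=4
  ..###|.  b7=0 t=0,i=14
  ..##.|.  b6=0 t=0,i=4
  ..#.#|#  b5=1 t=1,i=1
  ..#..|#  b4=1 t=3,i=2
  ...##|#  b3=1 t=0,i=3
  ...#.|#  b2=1 t=1,i=0
  ....#|#  b1=1 t=0,i=12
  .....|#  b0=1 t=1,i=6
  bits 10001101000101011000001000111111 = 2366997055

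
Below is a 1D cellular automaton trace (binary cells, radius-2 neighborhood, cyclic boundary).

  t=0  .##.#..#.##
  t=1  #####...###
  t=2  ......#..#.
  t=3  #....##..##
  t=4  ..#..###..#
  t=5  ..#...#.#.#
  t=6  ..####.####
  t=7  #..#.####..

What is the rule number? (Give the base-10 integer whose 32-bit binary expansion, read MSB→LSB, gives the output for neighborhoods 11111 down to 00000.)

787742036

  #####|.  b31=0 t=1,i=0
  ####.|.  b30=0 t=1,i=3
  ###.#|#  b29=1 t=6,i=5
  ###..|.  b28=0 t=1,i=4
  ##.##|#  b27=1 t=0,i=0
  ##.#.|#  b26=1 t=0,i=3
  ##..#|#  b25=1 t=3,i=7
  ##...|.  b24=0 t=1,i=5
  #.###|#  b23=1 t=6,i=7
  #.##.|#  b22=1 t=0,i=1
  #.#.#|#  b21=1 t=5,i=8
  #.#..|#  b20=1 t=0,i=4
  #..##|.  b19=0 t=3,i=8
  #..#.|.  b18=0 t=0,i=6
  #...#|#  b17=1 t=1,i=6
  #....|#  b16=1 t=2,i=0
  .####|#  b15=1 t=1,i=9
  .###.|#  b14=1 t=3,i=10
  .##.#|#  b13=1 t=0,i=2
  .##..|#  b12=1 t=3,i=6
  .#.##|#  b11=1 t=0,i=8
  .#.#.|#  b10=1 t=5,i=7
  .#..#|.  b9=0 t=0,i=5
  .#...|#  b8=1 t=2,i=10
  ..###|.  b7=0 t=1,i=8
  ..##.|#  b6=1 t=3,i=5
  ..#.#|.  b5=0 t=0,i=7
  ..#..|#  b4=1 t=2,i=6
  ...##|.  b3=0 t=1,i=7
  ...#.|#  b2=1 t=2,i=5
  ....#|.  b1=0 t=2,i=4
  .....|.  b0=0 t=2,i=1
  bits 00101110111100111111110101010100 = 787742036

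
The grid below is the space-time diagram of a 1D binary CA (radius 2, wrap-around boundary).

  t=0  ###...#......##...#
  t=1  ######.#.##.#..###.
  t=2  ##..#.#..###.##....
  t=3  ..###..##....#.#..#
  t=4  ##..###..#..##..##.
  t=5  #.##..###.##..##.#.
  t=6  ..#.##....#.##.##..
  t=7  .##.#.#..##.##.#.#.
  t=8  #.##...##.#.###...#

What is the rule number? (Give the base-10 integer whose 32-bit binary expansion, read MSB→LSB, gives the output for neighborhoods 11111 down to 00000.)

  [31] ##### => .  t=1,i=2
  [30] ####. => #  t=0,i=1
  [29] ###.# => .  t=1,i=5
  [28] ###.. => #  t=0,i=2
  [27] ##.## => .  t=1,i=18
  [26] ##.#. => #  t=1,i=6
  [25] ##..# => #  t=2,i=2
  [24] ##... => #  t=0,i=3
  [23] #.### => #  t=1,i=0
  [22] #.##. => #  t=1,i=9
  [21] #.#.# => .  t=1,i=7
  [20] #.#.. => .  t=1,i=12
  [19] #..## => #  t=1,i=14
  [18] #..#. => #  t=2,i=3
  [17] #...# => #  t=0,i=4
  [16] #.... => .  t=0,i=8
  [15] .#### => #  t=0,i=0
  [14] .###. => .  t=1,i=16
  [13] .##.# => #  t=1,i=10
  [12] .##.. => .  t=0,i=14
  [11] .#.## => .  t=1,i=8
  [10] .#.#. => .  t=2,i=5
  [9] .#..# => #  t=1,i=13
  [8] .#... => #  t=0,i=7
  [7] ..### => .  t=0,i=18
  [6] ..##. => .  t=0,i=13
  [5] ..#.# => #  t=2,i=4
  [4] ..#.. => .  t=0,i=6
  [3] ...## => #  t=0,i=12
  [2] ...#. => #  t=0,i=5
  [1] ....# => .  t=0,i=11
  [0] ..... => #  t=0,i=9
  bits 01010111110011101010001100101101 = 1473159981

1473159981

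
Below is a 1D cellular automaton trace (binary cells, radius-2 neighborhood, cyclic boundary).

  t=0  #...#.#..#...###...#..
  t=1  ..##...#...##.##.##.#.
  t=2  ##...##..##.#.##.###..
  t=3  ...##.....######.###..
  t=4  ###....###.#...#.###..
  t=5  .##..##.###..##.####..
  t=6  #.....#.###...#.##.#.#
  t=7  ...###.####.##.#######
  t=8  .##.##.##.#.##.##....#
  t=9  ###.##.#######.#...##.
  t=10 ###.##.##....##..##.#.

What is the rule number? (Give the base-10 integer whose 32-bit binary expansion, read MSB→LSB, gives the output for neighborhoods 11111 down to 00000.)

887286287

  nb #####: next=.  (t=3,i=12, bit31=0)
  nb ####.: next=.  (t=3,i=14, bit30=0)
  nb ###.#: next=#  (t=3,i=15, bit29=1)
  nb ###..: next=#  (t=0,i=15, bit28=1)
  nb ##.##: next=.  (t=1,i=13, bit27=0)
  nb ##.#.: next=#  (t=1,i=19, bit26=1)
  nb ##..#: next=.  (t=2,i=7, bit25=0)
  nb ##...: next=.  (t=0,i=16, bit24=0)
  nb #.###: next=#  (t=2,i=17, bit23=1)
  nb #.##.: next=#  (t=1,i=14, bit22=1)
  nb #.#.#: next=#  (t=2,i=12, bit21=1)
  nb #.#..: next=.  (t=0,i=6, bit20=0)
  nb #..##: next=.  (t=2,i=8, bit19=0)
  nb #..#.: next=.  (t=0,i=8, bit18=0)
  nb #...#: next=#  (t=0,i=2, bit17=1)
  nb #....: next=.  (t=3,i=6, bit16=0)
  nb .####: next=#  (t=3,i=11, bit15=1)
  nb .###.: next=#  (t=0,i=14, bit14=1)
  nb .##.#: next=#  (t=1,i=12, bit13=1)
  nb .##..: next=.  (t=1,i=3, bit12=0)
  nb .#.##: next=#  (t=2,i=13, bit11=1)
  nb .#.#.: next=.  (t=0,i=5, bit10=0)
  nb .#..#: next=#  (t=0,i=7, bit9=1)
  nb .#...: next=.  (t=0,i=1, bit8=0)
  nb ..###: next=.  (t=0,i=13, bit7=0)
  nb ..##.: next=.  (t=1,i=2, bit6=0)
  nb ..#.#: next=.  (t=0,i=4, bit5=0)
  nb ..#..: next=.  (t=0,i=0, bit4=0)
  nb ...##: next=#  (t=0,i=12, bit3=1)
  nb ...#.: next=#  (t=0,i=3, bit2=1)
  nb ....#: next=#  (t=3,i=1, bit1=1)
  nb .....: next=#  (t=3,i=0, bit0=1)
  bits 00110100111000101110101000001111 = 887286287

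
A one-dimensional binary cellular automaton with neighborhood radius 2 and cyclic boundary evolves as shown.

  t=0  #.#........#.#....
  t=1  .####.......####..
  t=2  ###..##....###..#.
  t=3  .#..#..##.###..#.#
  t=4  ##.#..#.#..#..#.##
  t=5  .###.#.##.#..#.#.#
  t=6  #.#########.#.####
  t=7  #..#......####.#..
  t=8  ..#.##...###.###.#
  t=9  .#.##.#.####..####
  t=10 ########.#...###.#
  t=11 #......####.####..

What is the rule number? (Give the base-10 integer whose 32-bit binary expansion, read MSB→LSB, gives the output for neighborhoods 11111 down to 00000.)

  #####|.  b31=0 t=6,i=4
  ####.|.  b30=0 t=1,i=3
  ###.#|#  b29=1 t=4,i=1
  ###..|.  b28=0 t=1,i=4
  ##.##|.  b27=0 t=3,i=9
  ##.#.|#  b26=1 t=4,i=2
  ##..#|.  b25=0 t=2,i=3
  ##...|#  b24=1 t=1,i=5
  #.###|.  b23=0 t=2,i=0
  #.##.|#  b22=1 t=5,i=7
  #.#.#|#  b21=1 t=3,i=17
  #.#..|#  b20=1 t=0,i=2
  #..##|#  b19=1 t=2,i=4
  #..#.|#  b18=1 t=2,i=15
  #...#|.  b17=0 t=1,i=17
  #....|#  b16=1 t=0,i=4
  .####|#  b15=1 t=1,i=2
  .###.|#  b14=1 t=2,i=1
  .##.#|#  b13=1 t=3,i=8
  .##..|.  b12=0 t=2,i=6
  .#.##|#  b11=1 t=2,i=17
  .#.#.|#  b10=1 t=0,i=1
  .#..#|.  b9=0 t=3,i=2
  .#...|#  b8=1 t=0,i=3
  ..###|#  b7=1 t=1,i=1
  ..##.|.  b6=0 t=2,i=5
  ..#.#|.  b5=0 t=0,i=0
  ..#..|.  b4=0 t=3,i=4
  ...##|#  b3=1 t=1,i=0
  ...#.|.  b2=0 t=0,i=10
  ....#|.  b1=0 t=0,i=9
  .....|.  b0=0 t=0,i=5
  bits 00100101011111011110110110001000 = 629009800

629009800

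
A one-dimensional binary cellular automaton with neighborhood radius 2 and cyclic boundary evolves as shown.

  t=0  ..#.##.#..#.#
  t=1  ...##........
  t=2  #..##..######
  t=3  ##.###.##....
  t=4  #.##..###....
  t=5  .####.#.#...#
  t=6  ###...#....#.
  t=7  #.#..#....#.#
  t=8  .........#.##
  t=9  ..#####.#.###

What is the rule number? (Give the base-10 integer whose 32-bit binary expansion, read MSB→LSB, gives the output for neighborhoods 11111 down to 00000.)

  #####|.  b31=0 t=2,i=9
  ####.|.  b30=0 t=2,i=12
  ###.#|.  b29=0 t=3,i=5
  ###..|#  b28=1 t=2,i=0
  ##.##|#  b27=1 t=3,i=2
  ##.#.|.  b26=0 t=0,i=6
  ##..#|#  b25=1 t=2,i=1
  ##...|.  b24=0 t=1,i=5
  #.###|#  b23=1 t=3,i=3
  #.##.|#  b22=1 t=0,i=4
  #.#.#|#  b21=1 t=5,i=6
  #.#..|.  b20=0 t=0,i=7
  #..##|.  b19=0 t=2,i=2
  #..#.|.  b18=0 t=0,i=1
  #...#|.  b17=0 t=5,i=10
  #....|.  b16=0 t=1,i=6
  .####|#  b15=1 t=2,i=8
  .###.|.  b14=0 t=3,i=4
  .##.#|.  b13=0 t=0,i=5
  .##..|#  b12=1 t=1,i=4
  .#.##|#  b11=1 t=0,i=3
  .#.#.|.  b10=0 t=0,i=11
  .#..#|.  b9=0 t=0,i=0
  .#...|.  b8=0 t=5,i=9
  ..###|#  b7=1 t=2,i=7
  ..##.|#  b6=1 t=1,i=3
  ..#.#|.  b5=0 t=0,i=2
  ..#..|.  b4=0 t=6,i=6
  ...##|.  b3=0 t=1,i=2
  ...#.|#  b2=1 t=4,i=12
  ....#|.  b1=0 t=1,i=1
  .....|#  b0=1 t=1,i=0
  bits 00011010111000001001100011000101 = 450926789

450926789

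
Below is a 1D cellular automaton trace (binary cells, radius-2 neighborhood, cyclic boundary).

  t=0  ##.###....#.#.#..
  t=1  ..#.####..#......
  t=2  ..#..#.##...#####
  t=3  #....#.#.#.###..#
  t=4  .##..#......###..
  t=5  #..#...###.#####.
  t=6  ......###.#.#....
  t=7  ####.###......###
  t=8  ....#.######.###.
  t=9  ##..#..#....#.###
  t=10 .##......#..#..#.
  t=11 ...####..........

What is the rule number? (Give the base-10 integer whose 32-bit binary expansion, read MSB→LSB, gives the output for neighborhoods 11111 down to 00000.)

457293993

  #####|.  b31=0 t=2,i=14
  ####.|.  b30=0 t=1,i=6
  ###.#|.  b29=0 t=5,i=9
  ###..|#  b28=1 t=0,i=5
  ##.##|#  b27=1 t=0,i=2
  ##.#.|.  b26=0 t=5,i=16
  ##..#|#  b25=1 t=1,i=8
  ##...|#  b24=1 t=0,i=6
  #.###|.  b23=0 t=0,i=3
  #.##.|#  b22=1 t=2,i=7
  #.#.#|.  b21=0 t=0,i=12
  #.#..|.  b20=0 t=0,i=14
  #..##|.  b19=0 t=0,i=16
  #..#.|.  b18=0 t=1,i=9
  #...#|.  b17=0 t=2,i=10
  #....|#  b16=1 t=0,i=7
  .####|#  b15=1 t=1,i=5
  .###.|#  b14=1 t=0,i=4
  .##.#|.  b13=0 t=0,i=1
  .##..|.  b12=0 t=2,i=8
  .#.##|.  b11=0 t=1,i=3
  .#.#.|.  b10=0 t=0,i=11
  .#..#|.  b9=0 t=0,i=15
  .#...|.  b8=0 t=1,i=11
  ..###|#  b7=1 t=2,i=12
  ..##.|.  b6=0 t=0,i=0
  ..#.#|#  b5=1 t=0,i=10
  ..#..|.  b4=0 t=1,i=10
  ...##|#  b3=1 t=2,i=11
  ...#.|.  b2=0 t=0,i=9
  ....#|.  b1=0 t=0,i=8
  .....|#  b0=1 t=1,i=13
  bits 00011011010000011100000010101001 = 457293993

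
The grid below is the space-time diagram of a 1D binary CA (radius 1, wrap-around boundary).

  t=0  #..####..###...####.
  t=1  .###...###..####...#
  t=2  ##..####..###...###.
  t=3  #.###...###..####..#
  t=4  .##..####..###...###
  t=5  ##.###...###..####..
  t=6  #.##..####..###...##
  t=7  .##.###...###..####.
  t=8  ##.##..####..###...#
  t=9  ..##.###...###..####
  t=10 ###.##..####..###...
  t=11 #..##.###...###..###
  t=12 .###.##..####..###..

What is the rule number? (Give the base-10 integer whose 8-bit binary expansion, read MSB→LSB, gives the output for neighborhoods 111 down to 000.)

59

  nb ###: next=.  (t=0,i=4, bit7=0)
  nb ##.: next=.  (t=0,i=6, bit6=0)
  nb #.#: next=#  (t=0,i=19, bit5=1)
  nb #..: next=#  (t=0,i=1, bit4=1)
  nb .##: next=#  (t=0,i=3, bit3=1)
  nb .#.: next=.  (t=0,i=0, bit2=0)
  nb ..#: next=#  (t=0,i=2, bit1=1)
  nb ...: next=#  (t=0,i=13, bit0=1)
  bits 00111011 = 59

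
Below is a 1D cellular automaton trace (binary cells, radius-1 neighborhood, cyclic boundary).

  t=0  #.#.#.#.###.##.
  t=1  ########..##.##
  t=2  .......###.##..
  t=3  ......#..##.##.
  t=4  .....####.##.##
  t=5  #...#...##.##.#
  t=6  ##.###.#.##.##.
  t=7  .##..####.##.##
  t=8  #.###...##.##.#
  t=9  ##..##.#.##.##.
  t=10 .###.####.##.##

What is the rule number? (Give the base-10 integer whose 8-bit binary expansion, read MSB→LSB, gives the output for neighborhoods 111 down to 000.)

118

  ### -> .   bit 7 = 0  t=0,i=9
  ##. -> #   bit 6 = 1  t=0,i=10
  #.# -> #   bit 5 = 1  t=0,i=1
  #.. -> #   bit 4 = 1  t=1,i=8
  .## -> .   bit 3 = 0  t=0,i=8
  .#. -> #   bit 2 = 1  t=0,i=0
  ..# -> #   bit 1 = 1  t=1,i=9
  ... -> .   bit 0 = 0  t=2,i=0
  bits 01110110 = 118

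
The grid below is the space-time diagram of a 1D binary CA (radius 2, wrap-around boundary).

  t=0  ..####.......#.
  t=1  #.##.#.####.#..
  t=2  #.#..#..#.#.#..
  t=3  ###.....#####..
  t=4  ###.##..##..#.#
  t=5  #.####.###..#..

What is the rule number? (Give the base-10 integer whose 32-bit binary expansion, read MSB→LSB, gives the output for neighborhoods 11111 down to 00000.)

947639525

  ##### -> .   bit 31 = 0  t=3,i=10
  ####. -> .   bit 30 = 0  t=0,i=4
  ###.# -> #   bit 29 = 1  t=1,i=10
  ###.. -> #   bit 28 = 1  t=0,i=5
  ##.## -> #   bit 27 = 1  t=4,i=3
  ##.#. -> .   bit 26 = 0  t=1,i=4
  ##..# -> .   bit 25 = 0  t=3,i=13
  ##... -> .   bit 24 = 0  t=0,i=6
  #.### -> .   bit 23 = 0  t=1,i=7
  #.##. -> #   bit 22 = 1  t=1,i=2
  #.#.# -> #   bit 21 = 1  t=1,i=5
  #.#.. -> #   bit 20 = 1  t=1,i=12
  #..## -> #   bit 19 = 1  t=3,i=14
  #..#. -> .   bit 18 = 0  t=1,i=14
  #...# -> #   bit 17 = 1  t=0,i=0
  #.... -> #   bit 16 = 1  t=0,i=7
  .#### -> #   bit 15 = 1  t=0,i=3
  .###. -> #   bit 14 = 1  t=3,i=1
  .##.# -> .   bit 13 = 0  t=1,i=3
  .##.. -> #   bit 12 = 1  t=4,i=5
  .#.## -> .   bit 11 = 0  t=1,i=1
  .#.#. -> #   bit 10 = 1  t=2,i=1
  .#..# -> .   bit 9 = 0  t=1,i=13
  .#... -> .   bit 8 = 0  t=0,i=14
  ..### -> #   bit 7 = 1  t=0,i=2
  ..##. -> #   bit 6 = 1  t=4,i=8
  ..#.# -> #   bit 5 = 1  t=1,i=0
  ..#.. -> .   bit 4 = 0  t=0,i=13
  ...## -> .   bit 3 = 0  t=0,i=1
  ...#. -> #   bit 2 = 1  t=0,i=12
  ....# -> .   bit 1 = 0  t=0,i=11
  ..... -> #   bit 0 = 1  t=0,i=8
  bits 00111000011110111101010011100101 = 947639525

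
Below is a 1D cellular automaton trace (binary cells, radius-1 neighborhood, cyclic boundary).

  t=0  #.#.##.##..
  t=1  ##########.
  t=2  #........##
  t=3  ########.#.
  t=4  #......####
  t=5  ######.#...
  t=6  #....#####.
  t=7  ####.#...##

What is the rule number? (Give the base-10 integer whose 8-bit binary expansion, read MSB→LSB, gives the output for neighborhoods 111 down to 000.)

  ### -> .   bit 7 = 0  t=1,i=1
  ##. -> #   bit 6 = 1  t=0,i=5
  #.# -> #   bit 5 = 1  t=0,i=1
  #.. -> #   bit 4 = 1  t=0,i=9
  .## -> #   bit 3 = 1  t=0,i=4
  .#. -> #   bit 2 = 1  t=0,i=0
  ..# -> .   bit 1 = 0  t=0,i=10
  ... -> #   bit 0 = 1  t=2,i=2
  bits 01111101 = 125

125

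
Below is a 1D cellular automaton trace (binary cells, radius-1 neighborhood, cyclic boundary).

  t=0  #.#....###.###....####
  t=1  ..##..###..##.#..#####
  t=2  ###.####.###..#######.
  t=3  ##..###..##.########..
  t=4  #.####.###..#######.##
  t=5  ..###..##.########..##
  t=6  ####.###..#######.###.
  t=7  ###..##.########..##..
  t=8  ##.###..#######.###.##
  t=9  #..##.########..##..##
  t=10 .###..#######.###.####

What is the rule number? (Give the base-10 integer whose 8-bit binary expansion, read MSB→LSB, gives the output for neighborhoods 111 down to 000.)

  ###|#  b7=1 t=0,i=8
  ##.|.  b6=0 t=0,i=0
  #.#|.  b5=0 t=0,i=1
  #..|#  b4=1 t=0,i=3
  .##|#  b3=1 t=0,i=7
  .#.|#  b2=1 t=0,i=2
  ..#|#  b1=1 t=0,i=6
  ...|.  b0=0 t=0,i=4
  bits 10011110 = 158

158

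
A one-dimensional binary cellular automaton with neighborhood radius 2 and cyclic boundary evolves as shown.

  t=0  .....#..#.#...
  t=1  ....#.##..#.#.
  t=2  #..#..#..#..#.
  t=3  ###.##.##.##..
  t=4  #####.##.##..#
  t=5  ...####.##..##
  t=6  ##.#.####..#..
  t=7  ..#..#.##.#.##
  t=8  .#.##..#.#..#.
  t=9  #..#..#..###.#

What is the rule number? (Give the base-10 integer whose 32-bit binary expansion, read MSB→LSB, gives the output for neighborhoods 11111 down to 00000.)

  nb #####: next=.  (t=4,i=1, bit31=0)
  nb ####.: next=#  (t=4,i=3, bit30=1)
  nb ###.#: next=#  (t=3,i=2, bit29=1)
  nb ###..: next=#  (t=6,i=8, bit28=1)
  nb ##.##: next=#  (t=3,i=3, bit27=1)
  nb ##.#.: next=#  (t=6,i=2, bit26=1)
  nb ##..#: next=.  (t=1,i=8, bit25=0)
  nb ##...: next=#  (t=5,i=0, bit24=1)
  nb #.###: next=#  (t=6,i=5, bit23=1)
  nb #.##.: next=#  (t=1,i=6, bit22=1)
  nb #.#.#: next=.  (t=6,i=3, bit21=0)
  nb #.#..: next=#  (t=0,i=10, bit20=1)
  nb #..##: next=#  (t=3,i=13, bit19=1)
  nb #..#.: next=#  (t=0,i=7, bit18=1)
  nb #...#: next=#  (t=5,i=1, bit17=1)
  nb #....: next=#  (t=0,i=12, bit16=1)
  nb .####: next=.  (t=4,i=0, bit15=0)
  nb .###.: next=#  (t=3,i=1, bit14=1)
  nb .##.#: next=.  (t=3,i=5, bit13=0)
  nb .##..: next=.  (t=1,i=7, bit12=0)
  nb .#.##: next=.  (t=1,i=5, bit11=0)
  nb .#.#.: next=.  (t=0,i=9, bit10=0)
  nb .#..#: next=#  (t=0,i=6, bit9=1)
  nb .#...: next=.  (t=0,i=11, bit8=0)
  nb ..###: next=#  (t=3,i=0, bit7=1)
  nb ..##.: next=.  (t=5,i=12, bit6=0)
  nb ..#.#: next=.  (t=0,i=8, bit5=0)
  nb ..#..: next=.  (t=0,i=5, bit4=0)
  nb ...##: next=.  (t=5,i=2, bit3=0)
  nb ...#.: next=#  (t=0,i=4, bit2=1)
  nb ....#: next=.  (t=0,i=3, bit1=0)
  nb .....: next=.  (t=0,i=0, bit0=0)
  bits 01111101110111110100001010000100 = 2111783556

2111783556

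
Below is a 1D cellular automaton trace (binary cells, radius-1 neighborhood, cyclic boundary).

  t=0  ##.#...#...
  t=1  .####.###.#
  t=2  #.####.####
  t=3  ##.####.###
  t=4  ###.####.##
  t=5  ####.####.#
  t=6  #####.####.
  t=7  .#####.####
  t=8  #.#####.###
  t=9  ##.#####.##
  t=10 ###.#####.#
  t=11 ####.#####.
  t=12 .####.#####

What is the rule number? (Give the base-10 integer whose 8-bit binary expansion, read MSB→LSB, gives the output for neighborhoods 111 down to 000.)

  nb ###: next=#  (t=1,i=2, bit7=1)
  nb ##.: next=#  (t=0,i=1, bit6=1)
  nb #.#: next=#  (t=0,i=2, bit5=1)
  nb #..: next=#  (t=0,i=4, bit4=1)
  nb .##: next=.  (t=0,i=0, bit3=0)
  nb .#.: next=#  (t=0,i=3, bit2=1)
  nb ..#: next=#  (t=0,i=6, bit1=1)
  nb ...: next=.  (t=0,i=5, bit0=0)
  bits 11110110 = 246

246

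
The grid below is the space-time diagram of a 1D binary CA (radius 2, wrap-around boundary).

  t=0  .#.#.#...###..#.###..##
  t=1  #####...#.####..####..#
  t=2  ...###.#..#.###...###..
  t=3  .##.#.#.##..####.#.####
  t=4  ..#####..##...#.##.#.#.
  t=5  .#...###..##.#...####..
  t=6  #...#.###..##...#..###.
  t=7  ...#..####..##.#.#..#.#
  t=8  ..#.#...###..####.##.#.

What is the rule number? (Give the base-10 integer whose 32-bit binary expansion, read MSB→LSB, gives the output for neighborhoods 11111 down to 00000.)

1470461454

  [31] ##### => .  t=1,i=1
  [30] ####. => #  t=1,i=3
  [29] ###.# => .  t=2,i=5
  [28] ###.. => #  t=0,i=11
  [27] ##.## => .  t=3,i=0
  [26] ##.#. => #  t=0,i=0
  [25] ##..# => #  t=0,i=12
  [24] ##... => #  t=1,i=5
  [23] #.### => #  t=0,i=16
  [22] #.##. => .  t=3,i=1
  [21] #.#.# => #  t=0,i=1
  [20] #.#.. => .  t=0,i=5
  [19] #..## => .  t=0,i=20
  [18] #..#. => #  t=0,i=13
  [17] #...# => .  t=0,i=7
  [16] #.... => #  t=2,i=22
  [15] .#### => .  t=1,i=0
  [14] .###. => #  t=0,i=10
  [13] .##.# => #  t=0,i=22
  [12] .##.. => #  t=3,i=9
  [11] .#.## => .  t=0,i=15
  [10] .#.#. => #  t=0,i=2
  [9] .#..# => #  t=2,i=8
  [8] .#... => .  t=0,i=6
  [7] ..### => .  t=0,i=9
  [6] ..##. => .  t=0,i=21
  [5] ..#.# => .  t=0,i=14
  [4] ..#.. => .  t=5,i=1
  [3] ...## => #  t=0,i=8
  [2] ...#. => #  t=1,i=7
  [1] ....# => #  t=2,i=1
  [0] ..... => .  t=2,i=0
  bits 01010111101001010111011000001110 = 1470461454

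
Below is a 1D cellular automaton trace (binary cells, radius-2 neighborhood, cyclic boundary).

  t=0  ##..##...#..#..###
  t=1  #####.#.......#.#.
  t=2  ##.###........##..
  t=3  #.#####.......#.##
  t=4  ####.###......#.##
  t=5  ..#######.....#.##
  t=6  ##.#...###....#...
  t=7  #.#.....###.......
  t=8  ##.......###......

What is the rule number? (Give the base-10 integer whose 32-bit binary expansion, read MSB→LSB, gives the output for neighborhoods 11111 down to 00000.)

  nb #####: next=.  (t=0,i=17, bit31=0)
  nb ####.: next=#  (t=0,i=0, bit30=1)
  nb ###.#: next=#  (t=1,i=4, bit29=1)
  nb ###..: next=#  (t=0,i=1, bit28=1)
  nb ##.##: next=#  (t=2,i=2, bit27=1)
  nb ##.#.: next=#  (t=1,i=5, bit26=1)
  nb ##..#: next=#  (t=0,i=2, bit25=1)
  nb ##...: next=#  (t=0,i=6, bit24=1)
  nb #.###: next=#  (t=1,i=0, bit23=1)
  nb #.##.: next=.  (t=5,i=16, bit22=0)
  nb #.#.#: next=.  (t=1,i=16, bit21=0)
  nb #.#..: next=.  (t=1,i=6, bit20=0)
  nb #..##: next=#  (t=0,i=3, bit19=1)
  nb #..#.: next=.  (t=0,i=11, bit18=0)
  nb #...#: next=.  (t=0,i=7, bit17=0)
  nb #....: next=.  (t=1,i=8, bit16=0)
  nb .####: next=#  (t=0,i=16, bit15=1)
  nb .###.: next=#  (t=2,i=4, bit14=1)
  nb .##.#: next=.  (t=2,i=1, bit13=0)
  nb .##..: next=.  (t=0,i=5, bit12=0)
  nb .#.##: next=.  (t=1,i=17, bit11=0)
  nb .#.#.: next=#  (t=1,i=15, bit10=1)
  nb .#..#: next=.  (t=0,i=10, bit9=0)
  nb .#...: next=.  (t=1,i=7, bit8=0)
  nb ..###: next=.  (t=0,i=15, bit7=0)
  nb ..##.: next=#  (t=0,i=4, bit6=1)
  nb ..#.#: next=#  (t=1,i=14, bit5=1)
  nb ..#..: next=.  (t=0,i=9, bit4=0)
  nb ...##: next=.  (t=2,i=13, bit3=0)
  nb ...#.: next=.  (t=0,i=8, bit2=0)
  nb ....#: next=.  (t=1,i=12, bit1=0)
  nb .....: next=.  (t=1,i=9, bit0=0)
  bits 01111111100010001100010001100000 = 2139669600

2139669600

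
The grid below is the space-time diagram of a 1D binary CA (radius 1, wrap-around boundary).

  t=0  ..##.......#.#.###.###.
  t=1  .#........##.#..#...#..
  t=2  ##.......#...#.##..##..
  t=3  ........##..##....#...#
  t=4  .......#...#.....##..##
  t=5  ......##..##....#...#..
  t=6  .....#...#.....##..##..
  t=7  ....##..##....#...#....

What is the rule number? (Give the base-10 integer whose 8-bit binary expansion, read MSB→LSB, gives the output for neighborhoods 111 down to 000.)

  [7] ### => #  t=0,i=16
  [6] ##. => .  t=0,i=3
  [5] #.# => .  t=0,i=12
  [4] #.. => .  t=0,i=4
  [3] .## => .  t=0,i=2
  [2] .#. => #  t=0,i=11
  [1] ..# => #  t=0,i=1
  [0] ... => .  t=0,i=0
  bits 10000110 = 134

134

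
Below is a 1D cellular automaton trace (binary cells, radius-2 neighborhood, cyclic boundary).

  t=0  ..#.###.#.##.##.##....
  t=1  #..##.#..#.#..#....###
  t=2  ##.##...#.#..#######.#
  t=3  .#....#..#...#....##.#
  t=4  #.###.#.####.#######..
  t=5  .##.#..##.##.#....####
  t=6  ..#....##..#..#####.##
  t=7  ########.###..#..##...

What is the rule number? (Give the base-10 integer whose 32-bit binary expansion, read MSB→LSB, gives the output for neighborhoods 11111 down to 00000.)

  ##### -> .   bit 31 = 0  t=2,i=15
  ####. -> #   bit 30 = 1  t=1,i=21
  ###.# -> #   bit 29 = 1  t=0,i=6
  ###.. -> #   bit 28 = 1  t=1,i=0
  ##.## -> .   bit 27 = 0  t=0,i=12
  ##.#. -> .   bit 26 = 0  t=0,i=7
  ##..# -> #   bit 25 = 1  t=1,i=1
  ##... -> .   bit 24 = 0  t=0,i=18
  #.### -> #   bit 23 = 1  t=0,i=4
  #.##. -> .   bit 22 = 0  t=0,i=10
  #.#.# -> .   bit 21 = 0  t=0,i=8
  #.#.. -> .   bit 20 = 0  t=1,i=6
  #..## -> .   bit 19 = 0  t=1,i=2
  #..#. -> #   bit 18 = 1  t=1,i=8
  #...# -> #   bit 17 = 1  t=2,i=6
  #.... -> #   bit 16 = 1  t=0,i=19
  .#### -> .   bit 15 = 0  t=1,i=20
  .###. -> .   bit 14 = 0  t=0,i=5
  .##.# -> #   bit 13 = 1  t=0,i=11
  .##.. -> .   bit 12 = 0  t=0,i=17
  .#.## -> #   bit 11 = 1  t=0,i=3
  .#.#. -> #   bit 10 = 1  t=1,i=10
  .#..# -> .   bit 9 = 0  t=1,i=7
  .#... -> #   bit 8 = 1  t=1,i=15
  ..### -> #   bit 7 = 1  t=1,i=19
  ..##. -> #   bit 6 = 1  t=1,i=3
  ..#.# -> .   bit 5 = 0  t=0,i=2
  ..#.. -> #   bit 4 = 1  t=1,i=14
  ...## -> #   bit 3 = 1  t=1,i=18
  ...#. -> .   bit 2 = 0  t=0,i=1
  ....# -> #   bit 1 = 1  t=0,i=0
  ..... -> #   bit 0 = 1  t=0,i=20
  bits 01110010100001110010110111011011 = 1921461723

1921461723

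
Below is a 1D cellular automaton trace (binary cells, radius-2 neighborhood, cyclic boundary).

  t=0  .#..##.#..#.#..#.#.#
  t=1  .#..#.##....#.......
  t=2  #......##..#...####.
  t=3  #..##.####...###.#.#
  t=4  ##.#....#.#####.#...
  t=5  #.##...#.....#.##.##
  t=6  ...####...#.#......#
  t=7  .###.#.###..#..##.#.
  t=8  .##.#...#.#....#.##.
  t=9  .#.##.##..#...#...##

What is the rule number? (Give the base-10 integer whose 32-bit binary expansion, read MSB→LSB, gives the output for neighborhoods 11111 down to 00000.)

1192382669

  ##### -> .   bit 31 = 0  t=4,i=12
  ####. -> #   bit 30 = 1  t=2,i=17
  ###.# -> .   bit 29 = 0  t=2,i=18
  ###.. -> .   bit 28 = 0  t=3,i=9
  ##.## -> .   bit 27 = 0  t=3,i=5
  ##.#. -> #   bit 26 = 1  t=0,i=6
  ##..# -> #   bit 25 = 1  t=2,i=9
  ##... -> #   bit 24 = 1  t=1,i=8
  #.### -> .   bit 23 = 0  t=3,i=6
  #.##. -> .   bit 22 = 0  t=1,i=6
  #.#.# -> .   bit 21 = 0  t=0,i=17
  #.#.. -> #   bit 20 = 1  t=0,i=1
  #..## -> .   bit 19 = 0  t=0,i=3
  #..#. -> .   bit 18 = 0  t=0,i=9
  #...# -> #   bit 17 = 1  t=2,i=13
  #.... -> .   bit 16 = 0  t=1,i=9
  .#### -> .   bit 15 = 0  t=2,i=16
  .###. -> #   bit 14 = 1  t=3,i=14
  .##.# -> .   bit 13 = 0  t=0,i=5
  .##.. -> #   bit 12 = 1  t=1,i=7
  .#.## -> .   bit 11 = 0  t=1,i=5
  .#.#. -> .   bit 10 = 0  t=0,i=0
  .#..# -> .   bit 9 = 0  t=0,i=2
  .#... -> .   bit 8 = 0  t=1,i=13
  ..### -> #   bit 7 = 1  t=2,i=15
  ..##. -> #   bit 6 = 1  t=0,i=4
  ..#.# -> .   bit 5 = 0  t=0,i=10
  ..#.. -> .   bit 4 = 0  t=1,i=1
  ...## -> #   bit 3 = 1  t=2,i=6
  ...#. -> #   bit 2 = 1  t=1,i=0
  ....# -> .   bit 1 = 0  t=1,i=10
  ..... -> #   bit 0 = 1  t=1,i=15
  bits 01000111000100100101000011001101 = 1192382669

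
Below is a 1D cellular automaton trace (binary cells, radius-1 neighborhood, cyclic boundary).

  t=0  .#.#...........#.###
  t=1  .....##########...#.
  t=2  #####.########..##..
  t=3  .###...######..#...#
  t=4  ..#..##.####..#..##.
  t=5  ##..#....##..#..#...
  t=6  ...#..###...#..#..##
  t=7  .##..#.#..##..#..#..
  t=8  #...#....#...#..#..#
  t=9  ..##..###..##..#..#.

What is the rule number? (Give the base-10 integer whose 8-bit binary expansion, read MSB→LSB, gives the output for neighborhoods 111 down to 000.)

131

  ### -> #   bit 7 = 1  t=0,i=18
  ##. -> .   bit 6 = 0  t=0,i=19
  #.# -> .   bit 5 = 0  t=0,i=0
  #.. -> .   bit 4 = 0  t=0,i=4
  .## -> .   bit 3 = 0  t=0,i=17
  .#. -> .   bit 2 = 0  t=0,i=1
  ..# -> #   bit 1 = 1  t=0,i=14
  ... -> #   bit 0 = 1  t=0,i=5
  bits 10000011 = 131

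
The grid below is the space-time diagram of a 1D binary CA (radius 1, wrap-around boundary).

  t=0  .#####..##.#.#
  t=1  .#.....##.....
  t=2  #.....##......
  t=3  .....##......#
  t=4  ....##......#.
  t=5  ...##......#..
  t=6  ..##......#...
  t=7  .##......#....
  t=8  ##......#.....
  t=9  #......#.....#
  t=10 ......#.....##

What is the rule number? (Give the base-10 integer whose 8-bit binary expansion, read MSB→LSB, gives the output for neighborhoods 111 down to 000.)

  ###|.  b7=0 t=0,i=2
  ##.|.  b6=0 t=0,i=5
  #.#|.  b5=0 t=0,i=0
  #..|.  b4=0 t=0,i=6
  .##|#  b3=1 t=0,i=1
  .#.|.  b2=0 t=0,i=11
  ..#|#  b1=1 t=0,i=7
  ...|.  b0=0 t=1,i=3
  bits 00001010 = 10

10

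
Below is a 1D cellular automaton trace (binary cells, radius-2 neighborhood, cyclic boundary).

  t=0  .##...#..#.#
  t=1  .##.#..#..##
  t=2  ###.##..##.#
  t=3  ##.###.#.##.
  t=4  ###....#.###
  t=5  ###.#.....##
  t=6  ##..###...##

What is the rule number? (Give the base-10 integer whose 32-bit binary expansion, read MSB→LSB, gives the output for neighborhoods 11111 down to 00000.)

3631986560

  nb #####: next=#  (t=4,i=0, bit31=1)
  nb ####.: next=#  (t=2,i=1, bit30=1)
  nb ###.#: next=.  (t=2,i=2, bit29=0)
  nb ###..: next=#  (t=4,i=2, bit28=1)
  nb ##.##: next=#  (t=1,i=0, bit27=1)
  nb ##.#.: next=.  (t=1,i=3, bit26=0)
  nb ##..#: next=.  (t=2,i=6, bit25=0)
  nb ##...: next=.  (t=0,i=3, bit24=0)
  nb #.###: next=.  (t=2,i=11, bit23=0)
  nb #.##.: next=#  (t=0,i=1, bit22=1)
  nb #.#.#: next=#  (t=0,i=11, bit21=1)
  nb #.#..: next=#  (t=1,i=4, bit20=1)
  nb #..##: next=#  (t=1,i=9, bit19=1)
  nb #..#.: next=.  (t=0,i=8, bit18=0)
  nb #...#: next=#  (t=0,i=4, bit17=1)
  nb #....: next=#  (t=4,i=4, bit16=1)
  nb .####: next=#  (t=2,i=0, bit15=1)
  nb .###.: next=.  (t=3,i=4, bit14=0)
  nb .##.#: next=#  (t=1,i=2, bit13=1)
  nb .##..: next=#  (t=0,i=2, bit12=1)
  nb .#.##: next=.  (t=0,i=0, bit11=0)
  nb .#.#.: next=#  (t=0,i=10, bit10=1)
  nb .#..#: next=#  (t=0,i=7, bit9=1)
  nb .#...: next=#  (t=5,i=5, bit8=1)
  nb ..###: next=#  (t=5,i=10, bit7=1)
  nb ..##.: next=.  (t=1,i=10, bit6=0)
  nb ..#.#: next=.  (t=0,i=9, bit5=0)
  nb ..#..: next=.  (t=0,i=6, bit4=0)
  nb ...##: next=.  (t=5,i=9, bit3=0)
  nb ...#.: next=.  (t=0,i=5, bit2=0)
  nb ....#: next=.  (t=4,i=5, bit1=0)
  nb .....: next=.  (t=5,i=7, bit0=0)
  bits 11011000011110111011011110000000 = 3631986560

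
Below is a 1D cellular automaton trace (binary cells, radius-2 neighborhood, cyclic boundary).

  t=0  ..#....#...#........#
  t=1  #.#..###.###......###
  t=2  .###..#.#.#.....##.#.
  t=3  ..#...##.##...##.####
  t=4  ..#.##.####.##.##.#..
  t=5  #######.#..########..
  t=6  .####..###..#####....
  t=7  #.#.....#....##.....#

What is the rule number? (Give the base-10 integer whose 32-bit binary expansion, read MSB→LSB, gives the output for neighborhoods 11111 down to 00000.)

2354249278

  nb #####: next=#  (t=5,i=2, bit31=1)
  nb ####.: next=.  (t=1,i=20, bit30=0)
  nb ###.#: next=.  (t=1,i=0, bit29=0)
  nb ###..: next=.  (t=1,i=11, bit28=0)
  nb ##.##: next=#  (t=1,i=8, bit27=1)
  nb ##.#.: next=#  (t=1,i=1, bit26=1)
  nb ##..#: next=.  (t=2,i=4, bit25=0)
  nb ##...: next=.  (t=1,i=12, bit24=0)
  nb #.###: next=.  (t=1,i=9, bit23=0)
  nb #.##.: next=#  (t=3,i=9, bit22=1)
  nb #.#.#: next=.  (t=2,i=8, bit21=0)
  nb #.#..: next=#  (t=1,i=2, bit20=1)
  nb #..##: next=.  (t=1,i=4, bit19=0)
  nb #..#.: next=.  (t=0,i=1, bit18=0)
  nb #...#: next=#  (t=0,i=9, bit17=1)
  nb #....: next=.  (t=0,i=4, bit16=0)
  nb .####: next=#  (t=1,i=19, bit15=1)
  nb .###.: next=#  (t=1,i=6, bit14=1)
  nb .##.#: next=#  (t=2,i=17, bit13=1)
  nb .##..: next=#  (t=3,i=10, bit12=1)
  nb .#.##: next=#  (t=4,i=3, bit11=1)
  nb .#.#.: next=#  (t=2,i=7, bit10=1)
  nb .#..#: next=#  (t=0,i=0, bit9=1)
  nb .#...: next=.  (t=0,i=3, bit8=0)
  nb ..###: next=.  (t=1,i=5, bit7=0)
  nb ..##.: next=.  (t=2,i=16, bit6=0)
  nb ..#.#: next=#  (t=2,i=6, bit5=1)
  nb ..#..: next=#  (t=0,i=2, bit4=1)
  nb ...##: next=#  (t=1,i=17, bit3=1)
  nb ...#.: next=#  (t=0,i=6, bit2=1)
  nb ....#: next=#  (t=0,i=5, bit1=1)
  nb .....: next=.  (t=0,i=14, bit0=0)
  bits 10001100010100101111111000111110 = 2354249278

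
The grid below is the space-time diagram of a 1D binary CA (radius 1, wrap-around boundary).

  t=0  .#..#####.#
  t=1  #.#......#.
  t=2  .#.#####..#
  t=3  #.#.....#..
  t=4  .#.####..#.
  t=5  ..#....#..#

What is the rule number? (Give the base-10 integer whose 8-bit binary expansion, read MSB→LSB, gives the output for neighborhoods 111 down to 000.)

  ###|.  b7=0 t=0,i=5
  ##.|.  b6=0 t=0,i=8
  #.#|#  b5=1 t=0,i=0
  #..|#  b4=1 t=0,i=2
  .##|.  b3=0 t=0,i=4
  .#.|.  b2=0 t=0,i=1
  ..#|.  b1=0 t=0,i=3
  ...|#  b0=1 t=1,i=4
  bits 00110001 = 49

49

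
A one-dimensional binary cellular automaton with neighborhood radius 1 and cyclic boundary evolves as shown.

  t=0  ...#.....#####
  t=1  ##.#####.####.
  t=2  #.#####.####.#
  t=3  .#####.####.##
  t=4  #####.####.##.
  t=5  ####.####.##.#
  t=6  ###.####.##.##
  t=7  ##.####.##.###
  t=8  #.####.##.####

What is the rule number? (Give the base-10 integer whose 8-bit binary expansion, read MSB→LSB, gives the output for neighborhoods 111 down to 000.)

189

  ### -> #   bit 7 = 1  t=0,i=10
  ##. -> .   bit 6 = 0  t=0,i=13
  #.# -> #   bit 5 = 1  t=1,i=2
  #.. -> #   bit 4 = 1  t=0,i=0
  .## -> #   bit 3 = 1  t=0,i=9
  .#. -> #   bit 2 = 1  t=0,i=3
  ..# -> .   bit 1 = 0  t=0,i=2
  ... -> #   bit 0 = 1  t=0,i=1
  bits 10111101 = 189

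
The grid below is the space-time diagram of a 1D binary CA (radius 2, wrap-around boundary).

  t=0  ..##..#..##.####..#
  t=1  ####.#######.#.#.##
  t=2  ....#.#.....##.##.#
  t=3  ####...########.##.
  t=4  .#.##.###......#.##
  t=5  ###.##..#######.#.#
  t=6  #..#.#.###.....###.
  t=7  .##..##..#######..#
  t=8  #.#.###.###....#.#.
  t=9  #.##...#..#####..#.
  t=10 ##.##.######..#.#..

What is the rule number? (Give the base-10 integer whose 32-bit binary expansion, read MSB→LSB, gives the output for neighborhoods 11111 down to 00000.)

  nb #####: next=.  (t=1,i=0, bit31=0)
  nb ####.: next=.  (t=0,i=14, bit30=0)
  nb ###.#: next=.  (t=1,i=3, bit29=0)
  nb ###..: next=#  (t=0,i=15, bit28=1)
  nb ##.##: next=#  (t=0,i=11, bit27=1)
  nb ##.#.: next=#  (t=1,i=12, bit26=1)
  nb ##..#: next=.  (t=0,i=4, bit25=0)
  nb ##...: next=#  (t=3,i=4, bit24=1)
  nb #.###: next=.  (t=0,i=12, bit23=0)
  nb #.##.: next=.  (t=2,i=15, bit22=0)
  nb #.#.#: next=#  (t=1,i=13, bit21=1)
  nb #.#..: next=.  (t=2,i=6, bit20=0)
  nb #..##: next=#  (t=0,i=1, bit19=1)
  nb #..#.: next=#  (t=0,i=5, bit18=1)
  nb #...#: next=.  (t=3,i=5, bit17=0)
  nb #....: next=#  (t=2,i=1, bit16=1)
  nb .####: next=#  (t=0,i=13, bit15=1)
  nb .###.: next=.  (t=4,i=7, bit14=0)
  nb .##.#: next=#  (t=0,i=10, bit13=1)
  nb .##..: next=#  (t=0,i=3, bit12=1)
  nb .#.##: next=#  (t=1,i=16, bit11=1)
  nb .#.#.: next=.  (t=1,i=14, bit10=0)
  nb .#..#: next=#  (t=0,i=0, bit9=1)
  nb .#...: next=#  (t=2,i=0, bit8=1)
  nb ..###: next=#  (t=3,i=7, bit7=1)
  nb ..##.: next=#  (t=0,i=2, bit6=1)
  nb ..#.#: next=.  (t=2,i=4, bit5=0)
  nb ..#..: next=#  (t=0,i=6, bit4=1)
  nb ...##: next=#  (t=2,i=11, bit3=1)
  nb ...#.: next=#  (t=2,i=3, bit2=1)
  nb ....#: next=#  (t=2,i=2, bit1=1)
  nb .....: next=#  (t=2,i=9, bit0=1)
  bits 00011101001011011011101111011111 = 489536479

489536479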